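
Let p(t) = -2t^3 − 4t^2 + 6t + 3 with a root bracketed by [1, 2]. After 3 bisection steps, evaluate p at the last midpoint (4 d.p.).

p(1.5) = -3.75 < 0, so the root lies in [1, 1.5]
p(1.25) = 0.34375 > 0, so the root lies in [1.25, 1.5]
p(1.375) = -1.511719 < 0, so the root lies in [1.25, 1.375]

-1.5117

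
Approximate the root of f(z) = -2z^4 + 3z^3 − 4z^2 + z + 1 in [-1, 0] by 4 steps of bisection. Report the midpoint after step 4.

z = -0.5 gives f = -1, negative; keep [-0.5, 0]
z = -0.25 gives f = 0.445312, positive; keep [-0.5, -0.25]
z = -0.375 gives f = -0.135254, negative; keep [-0.375, -0.25]
z = -0.3125 gives f = 0.1862, positive; keep [-0.375, -0.3125]

-0.3125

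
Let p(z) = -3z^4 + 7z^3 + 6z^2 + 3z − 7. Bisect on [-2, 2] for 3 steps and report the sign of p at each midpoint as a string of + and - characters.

-+-

m = 0, p(m) = -7 (−); new bracket [0, 2]
m = 1, p(m) = 6 (+); new bracket [0, 1]
m = 0.5, p(m) = -3.3125 (−); new bracket [0.5, 1]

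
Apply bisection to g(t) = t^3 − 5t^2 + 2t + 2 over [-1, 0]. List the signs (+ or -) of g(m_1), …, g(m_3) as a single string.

midpoint -0.5: g = -0.375 < 0 → [-0.5, 0]
midpoint -0.25: g = 1.171875 > 0 → [-0.5, -0.25]
midpoint -0.375: g = 0.494141 > 0 → [-0.5, -0.375]

-++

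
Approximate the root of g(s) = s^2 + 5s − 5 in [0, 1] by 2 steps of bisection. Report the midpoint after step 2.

0.75

m = 0.5, g(m) = -2.25 (−); new bracket [0.5, 1]
m = 0.75, g(m) = -0.6875 (−); new bracket [0.75, 1]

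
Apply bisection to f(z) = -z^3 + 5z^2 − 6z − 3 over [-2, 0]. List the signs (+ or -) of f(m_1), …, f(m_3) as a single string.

midpoint -1: f = 9 > 0 → [-1, 0]
midpoint -0.5: f = 1.375 > 0 → [-0.5, 0]
midpoint -0.25: f = -1.171875 < 0 → [-0.5, -0.25]

++-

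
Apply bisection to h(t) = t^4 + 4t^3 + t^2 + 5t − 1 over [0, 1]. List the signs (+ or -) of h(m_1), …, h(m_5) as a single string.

h(0.5) = 2.3125 > 0, so the root lies in [0, 0.5]
h(0.25) = 0.378906 > 0, so the root lies in [0, 0.25]
h(0.125) = -0.351318 < 0, so the root lies in [0.125, 0.25]
h(0.1875) = 0.0003 > 0, so the root lies in [0.125, 0.1875]
h(0.15625) = -0.1785 < 0, so the root lies in [0.15625, 0.1875]

++-+-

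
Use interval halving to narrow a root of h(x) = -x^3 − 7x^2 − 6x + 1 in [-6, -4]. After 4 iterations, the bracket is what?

midpoint -5: h = -19 < 0 → [-6, -5]
midpoint -5.5: h = -11.375 < 0 → [-6, -5.5]
midpoint -5.75: h = -5.828125 < 0 → [-6, -5.75]
midpoint -5.875: h = -2.5801 < 0 → [-6, -5.875]

[-6, -5.875]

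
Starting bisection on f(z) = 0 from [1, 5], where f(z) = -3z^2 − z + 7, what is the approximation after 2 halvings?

f(3) = -23 < 0, so the root lies in [1, 3]
f(2) = -7 < 0, so the root lies in [1, 2]

2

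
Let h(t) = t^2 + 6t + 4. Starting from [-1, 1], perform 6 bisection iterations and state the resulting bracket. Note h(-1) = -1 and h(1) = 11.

[-0.78125, -0.75]

t = 0 gives h = 4, positive; keep [-1, 0]
t = -0.5 gives h = 1.25, positive; keep [-1, -0.5]
t = -0.75 gives h = 0.0625, positive; keep [-1, -0.75]
t = -0.875 gives h = -0.4844, negative; keep [-0.875, -0.75]
t = -0.8125 gives h = -0.2148, negative; keep [-0.8125, -0.75]
t = -0.78125 gives h = -0.0771, negative; keep [-0.78125, -0.75]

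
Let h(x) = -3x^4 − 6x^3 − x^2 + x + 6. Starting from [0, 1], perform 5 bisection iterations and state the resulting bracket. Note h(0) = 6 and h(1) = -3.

h(0.5) = 5.3125 > 0, so the root lies in [0.5, 1]
h(0.75) = 2.707031 > 0, so the root lies in [0.75, 1]
h(0.875) = 0.331299 > 0, so the root lies in [0.875, 1]
h(0.9375) = -1.2027 < 0, so the root lies in [0.875, 0.9375]
h(0.90625) = -0.4043 < 0, so the root lies in [0.875, 0.90625]

[0.875, 0.90625]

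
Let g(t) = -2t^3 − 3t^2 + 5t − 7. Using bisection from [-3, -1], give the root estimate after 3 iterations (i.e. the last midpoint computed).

m = -2, g(m) = -13 (−); new bracket [-3, -2]
m = -2.5, g(m) = -7 (−); new bracket [-3, -2.5]
m = -2.75, g(m) = -1.84375 (−); new bracket [-3, -2.75]

-2.75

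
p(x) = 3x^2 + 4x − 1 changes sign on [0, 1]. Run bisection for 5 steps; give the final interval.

[0.1875, 0.21875]

m = 0.5, p(m) = 1.75 (+); new bracket [0, 0.5]
m = 0.25, p(m) = 0.1875 (+); new bracket [0, 0.25]
m = 0.125, p(m) = -0.453125 (−); new bracket [0.125, 0.25]
m = 0.1875, p(m) = -0.1445 (−); new bracket [0.1875, 0.25]
m = 0.21875, p(m) = 0.0186 (+); new bracket [0.1875, 0.21875]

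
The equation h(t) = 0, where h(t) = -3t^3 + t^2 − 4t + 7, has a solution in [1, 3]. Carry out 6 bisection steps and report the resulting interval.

[1.0625, 1.09375]

midpoint 2: h = -21 < 0 → [1, 2]
midpoint 1.5: h = -6.875 < 0 → [1, 1.5]
midpoint 1.25: h = -2.296875 < 0 → [1, 1.25]
midpoint 1.125: h = -0.5059 < 0 → [1, 1.125]
midpoint 1.0625: h = 0.2805 > 0 → [1.0625, 1.125]
midpoint 1.09375: h = -0.104 < 0 → [1.0625, 1.09375]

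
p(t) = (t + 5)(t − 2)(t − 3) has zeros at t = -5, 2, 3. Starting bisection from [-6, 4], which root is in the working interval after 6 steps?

-5

m = -1, p(m) = 48 (+); new bracket [-6, -1]
m = -3.5, p(m) = 53.625 (+); new bracket [-6, -3.5]
m = -4.75, p(m) = 13.078125 (+); new bracket [-6, -4.75]
m = -5.375, p(m) = -23.1621 (−); new bracket [-5.375, -4.75]
m = -5.0625, p(m) = -3.5588 (−); new bracket [-5.0625, -4.75]
m = -4.90625, p(m) = 5.119 (+); new bracket [-5.0625, -4.90625]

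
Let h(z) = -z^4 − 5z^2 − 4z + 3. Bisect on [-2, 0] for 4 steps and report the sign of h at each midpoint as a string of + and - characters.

h(-1) = 1 > 0, so the root lies in [-2, -1]
h(-1.5) = -7.3125 < 0, so the root lies in [-1.5, -1]
h(-1.25) = -2.253906 < 0, so the root lies in [-1.25, -1]
h(-1.125) = -0.4299 < 0, so the root lies in [-1.125, -1]

+---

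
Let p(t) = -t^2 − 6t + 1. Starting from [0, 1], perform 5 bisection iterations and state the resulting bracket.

[0.15625, 0.1875]

p(0.5) = -2.25 < 0, so the root lies in [0, 0.5]
p(0.25) = -0.5625 < 0, so the root lies in [0, 0.25]
p(0.125) = 0.234375 > 0, so the root lies in [0.125, 0.25]
p(0.1875) = -0.1602 < 0, so the root lies in [0.125, 0.1875]
p(0.15625) = 0.0381 > 0, so the root lies in [0.15625, 0.1875]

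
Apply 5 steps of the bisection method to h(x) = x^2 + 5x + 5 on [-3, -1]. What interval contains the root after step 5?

[-1.4375, -1.375]

x = -2 gives h = -1, negative; keep [-2, -1]
x = -1.5 gives h = -0.25, negative; keep [-1.5, -1]
x = -1.25 gives h = 0.3125, positive; keep [-1.5, -1.25]
x = -1.375 gives h = 0.0156, positive; keep [-1.5, -1.375]
x = -1.4375 gives h = -0.1211, negative; keep [-1.4375, -1.375]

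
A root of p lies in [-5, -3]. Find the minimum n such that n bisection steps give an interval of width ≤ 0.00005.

Width after n steps is 2/2^n. Need 2^n ≥ 2/0.00005 = 40000.
2^15 = 32768 < 40000 ≤ 2^16 = 65536, so n = 16.

16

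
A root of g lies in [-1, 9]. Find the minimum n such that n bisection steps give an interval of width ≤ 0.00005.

Width after n steps is 10/2^n. Need 2^n ≥ 10/0.00005 = 200000.
2^17 = 131072 < 200000 ≤ 2^18 = 262144, so n = 18.

18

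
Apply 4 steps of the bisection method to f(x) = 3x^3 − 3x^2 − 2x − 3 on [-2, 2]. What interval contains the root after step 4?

[1.5, 1.75]

x = 0 gives f = -3, negative; keep [0, 2]
x = 1 gives f = -5, negative; keep [1, 2]
x = 1.5 gives f = -2.625, negative; keep [1.5, 2]
x = 1.75 gives f = 0.3906, positive; keep [1.5, 1.75]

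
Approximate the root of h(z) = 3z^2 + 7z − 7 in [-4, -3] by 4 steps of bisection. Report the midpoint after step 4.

h(-3.5) = 5.25 > 0, so the root lies in [-3.5, -3]
h(-3.25) = 1.9375 > 0, so the root lies in [-3.25, -3]
h(-3.125) = 0.421875 > 0, so the root lies in [-3.125, -3]
h(-3.0625) = -0.3008 < 0, so the root lies in [-3.125, -3.0625]

-3.0625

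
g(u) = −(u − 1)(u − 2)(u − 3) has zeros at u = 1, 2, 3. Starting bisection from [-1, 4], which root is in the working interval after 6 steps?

u = 1.5 gives g = -0.375, negative; keep [-1, 1.5]
u = 0.25 gives g = 3.609375, positive; keep [0.25, 1.5]
u = 0.875 gives g = 0.298828, positive; keep [0.875, 1.5]
u = 1.1875 gives g = -0.2761, negative; keep [0.875, 1.1875]
u = 1.03125 gives g = -0.0596, negative; keep [0.875, 1.03125]
u = 0.953125 gives g = 0.1004, positive; keep [0.953125, 1.03125]

1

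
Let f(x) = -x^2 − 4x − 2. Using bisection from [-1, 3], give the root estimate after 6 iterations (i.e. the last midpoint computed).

m = 1, f(m) = -7 (−); new bracket [-1, 1]
m = 0, f(m) = -2 (−); new bracket [-1, 0]
m = -0.5, f(m) = -0.25 (−); new bracket [-1, -0.5]
m = -0.75, f(m) = 0.4375 (+); new bracket [-0.75, -0.5]
m = -0.625, f(m) = 0.1094 (+); new bracket [-0.625, -0.5]
m = -0.5625, f(m) = -0.0664 (−); new bracket [-0.625, -0.5625]

-0.5625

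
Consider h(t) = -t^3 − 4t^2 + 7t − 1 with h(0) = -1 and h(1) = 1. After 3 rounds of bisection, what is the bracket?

m = 0.5, h(m) = 1.375 (+); new bracket [0, 0.5]
m = 0.25, h(m) = 0.484375 (+); new bracket [0, 0.25]
m = 0.125, h(m) = -0.189453 (−); new bracket [0.125, 0.25]

[0.125, 0.25]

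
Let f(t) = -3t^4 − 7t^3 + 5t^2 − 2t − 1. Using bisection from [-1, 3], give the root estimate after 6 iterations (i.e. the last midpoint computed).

t = 1 gives f = -8, negative; keep [-1, 1]
t = 0 gives f = -1, negative; keep [-1, 0]
t = -0.5 gives f = 1.9375, positive; keep [-0.5, 0]
t = -0.25 gives f = -0.0898, negative; keep [-0.5, -0.25]
t = -0.375 gives f = 0.7629, positive; keep [-0.375, -0.25]
t = -0.3125 gives f = 0.2983, positive; keep [-0.3125, -0.25]

-0.3125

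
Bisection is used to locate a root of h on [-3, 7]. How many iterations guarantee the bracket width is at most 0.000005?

Width after n steps is 10/2^n. Need 2^n ≥ 10/0.000005 = 2000000.
2^20 = 1048576 < 2000000 ≤ 2^21 = 2097152, so n = 21.

21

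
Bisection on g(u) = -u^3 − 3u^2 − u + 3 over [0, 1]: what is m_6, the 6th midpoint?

m = 0.5, g(m) = 1.625 (+); new bracket [0.5, 1]
m = 0.75, g(m) = 0.140625 (+); new bracket [0.75, 1]
m = 0.875, g(m) = -0.841797 (−); new bracket [0.75, 0.875]
m = 0.8125, g(m) = -0.3293 (−); new bracket [0.75, 0.8125]
m = 0.78125, g(m) = -0.0891 (−); new bracket [0.75, 0.78125]
m = 0.765625, g(m) = 0.027 (+); new bracket [0.765625, 0.78125]

0.765625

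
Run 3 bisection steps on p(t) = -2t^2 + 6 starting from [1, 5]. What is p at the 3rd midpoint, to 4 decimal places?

midpoint 3: p = -12 < 0 → [1, 3]
midpoint 2: p = -2 < 0 → [1, 2]
midpoint 1.5: p = 1.5 > 0 → [1.5, 2]

1.5000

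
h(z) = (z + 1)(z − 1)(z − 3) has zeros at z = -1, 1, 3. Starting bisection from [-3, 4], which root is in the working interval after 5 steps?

-1

h(0.5) = 1.875 > 0, so the root lies in [-3, 0.5]
h(-1.25) = -2.390625 < 0, so the root lies in [-1.25, 0.5]
h(-0.375) = 2.900391 > 0, so the root lies in [-1.25, -0.375]
h(-0.8125) = 1.2957 > 0, so the root lies in [-1.25, -0.8125]
h(-1.03125) = -0.2559 < 0, so the root lies in [-1.03125, -0.8125]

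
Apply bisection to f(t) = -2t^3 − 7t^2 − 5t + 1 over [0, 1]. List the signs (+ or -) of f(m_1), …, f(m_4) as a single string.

--+-

f(0.5) = -3.5 < 0, so the root lies in [0, 0.5]
f(0.25) = -0.71875 < 0, so the root lies in [0, 0.25]
f(0.125) = 0.261719 > 0, so the root lies in [0.125, 0.25]
f(0.1875) = -0.1968 < 0, so the root lies in [0.125, 0.1875]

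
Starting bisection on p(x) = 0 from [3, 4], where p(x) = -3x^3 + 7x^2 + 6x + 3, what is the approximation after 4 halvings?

midpoint 3.5: p = -18.875 < 0 → [3, 3.5]
midpoint 3.25: p = -6.546875 < 0 → [3, 3.25]
midpoint 3.125: p = -1.443359 < 0 → [3, 3.125]
midpoint 3.0625: p = 0.8586 > 0 → [3.0625, 3.125]

3.0625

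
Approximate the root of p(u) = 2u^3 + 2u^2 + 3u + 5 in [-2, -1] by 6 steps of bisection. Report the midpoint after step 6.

-1.296875

m = -1.5, p(m) = -1.75 (−); new bracket [-1.5, -1]
m = -1.25, p(m) = 0.46875 (+); new bracket [-1.5, -1.25]
m = -1.375, p(m) = -0.542969 (−); new bracket [-1.375, -1.25]
m = -1.3125, p(m) = -0.0142 (−); new bracket [-1.3125, -1.25]
m = -1.28125, p(m) = 0.2328 (+); new bracket [-1.3125, -1.28125]
m = -1.296875, p(m) = 0.1108 (+); new bracket [-1.3125, -1.296875]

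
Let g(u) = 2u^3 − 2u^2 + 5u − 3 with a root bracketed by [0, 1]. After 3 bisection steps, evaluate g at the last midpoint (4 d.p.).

-0.1680

m = 0.5, g(m) = -0.75 (−); new bracket [0.5, 1]
m = 0.75, g(m) = 0.46875 (+); new bracket [0.5, 0.75]
m = 0.625, g(m) = -0.167969 (−); new bracket [0.625, 0.75]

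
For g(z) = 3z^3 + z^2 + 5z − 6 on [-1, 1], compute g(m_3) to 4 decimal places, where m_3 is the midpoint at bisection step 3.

m = 0, g(m) = -6 (−); new bracket [0, 1]
m = 0.5, g(m) = -2.875 (−); new bracket [0.5, 1]
m = 0.75, g(m) = -0.421875 (−); new bracket [0.75, 1]

-0.4219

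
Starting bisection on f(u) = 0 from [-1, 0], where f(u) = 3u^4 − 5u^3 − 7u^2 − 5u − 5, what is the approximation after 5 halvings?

-0.96875

midpoint -0.5: f = -3.4375 < 0 → [-1, -0.5]
midpoint -0.75: f = -2.128906 < 0 → [-1, -0.75]
midpoint -0.875: f = -0.876221 < 0 → [-1, -0.875]
midpoint -0.9375: f = -0.0275 < 0 → [-1, -0.9375]
midpoint -0.96875: f = 0.4624 > 0 → [-0.96875, -0.9375]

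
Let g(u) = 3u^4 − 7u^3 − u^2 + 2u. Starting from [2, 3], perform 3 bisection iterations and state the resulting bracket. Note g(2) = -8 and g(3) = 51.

[2.25, 2.375]

u = 2.5 gives g = 6.5625, positive; keep [2, 2.5]
u = 2.25 gives g = -3.410156, negative; keep [2.25, 2.5]
u = 2.375 gives g = 0.783936, positive; keep [2.25, 2.375]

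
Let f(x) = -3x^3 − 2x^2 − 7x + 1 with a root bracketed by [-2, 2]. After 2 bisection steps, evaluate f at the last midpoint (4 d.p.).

f(0) = 1 > 0, so the root lies in [0, 2]
f(1) = -11 < 0, so the root lies in [0, 1]

-11.0000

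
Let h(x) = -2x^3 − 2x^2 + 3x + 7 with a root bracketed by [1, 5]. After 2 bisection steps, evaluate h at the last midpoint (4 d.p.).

-11.0000

m = 3, h(m) = -56 (−); new bracket [1, 3]
m = 2, h(m) = -11 (−); new bracket [1, 2]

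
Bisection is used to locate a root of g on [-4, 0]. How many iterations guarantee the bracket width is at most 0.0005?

13

Width after n steps is 4/2^n. Need 2^n ≥ 4/0.0005 = 8000.
2^12 = 4096 < 8000 ≤ 2^13 = 8192, so n = 13.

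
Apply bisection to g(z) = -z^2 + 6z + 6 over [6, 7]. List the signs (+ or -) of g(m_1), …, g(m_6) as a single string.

midpoint 6.5: g = 2.75 > 0 → [6.5, 7]
midpoint 6.75: g = 0.9375 > 0 → [6.75, 7]
midpoint 6.875: g = -0.015625 < 0 → [6.75, 6.875]
midpoint 6.8125: g = 0.4648 > 0 → [6.8125, 6.875]
midpoint 6.84375: g = 0.2256 > 0 → [6.84375, 6.875]
midpoint 6.859375: g = 0.1052 > 0 → [6.859375, 6.875]

++-+++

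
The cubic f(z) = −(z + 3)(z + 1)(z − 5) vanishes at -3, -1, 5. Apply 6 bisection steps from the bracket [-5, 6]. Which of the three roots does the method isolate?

z = 0.5 gives f = 23.625, positive; keep [0.5, 6]
z = 3.25 gives f = 46.484375, positive; keep [3.25, 6]
z = 4.625 gives f = 16.083984, positive; keep [4.625, 6]
z = 5.3125 gives f = -16.3977, negative; keep [4.625, 5.3125]
z = 4.96875 gives f = 1.4864, positive; keep [4.96875, 5.3125]
z = 5.140625 gives f = -7.0296, negative; keep [4.96875, 5.140625]

5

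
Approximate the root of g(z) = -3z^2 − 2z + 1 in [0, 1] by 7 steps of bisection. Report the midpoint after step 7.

0.3359375

midpoint 0.5: g = -0.75 < 0 → [0, 0.5]
midpoint 0.25: g = 0.3125 > 0 → [0.25, 0.5]
midpoint 0.375: g = -0.171875 < 0 → [0.25, 0.375]
midpoint 0.3125: g = 0.082 > 0 → [0.3125, 0.375]
midpoint 0.34375: g = -0.042 < 0 → [0.3125, 0.34375]
midpoint 0.328125: g = 0.0208 > 0 → [0.328125, 0.34375]
midpoint 0.3359375: g = -0.0104 < 0 → [0.328125, 0.3359375]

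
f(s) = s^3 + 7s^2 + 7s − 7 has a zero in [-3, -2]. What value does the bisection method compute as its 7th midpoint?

midpoint -2.5: f = 3.625 > 0 → [-2.5, -2]
midpoint -2.25: f = 1.296875 > 0 → [-2.25, -2]
midpoint -2.125: f = 0.138672 > 0 → [-2.125, -2]
midpoint -2.0625: f = -0.4338 < 0 → [-2.125, -2.0625]
midpoint -2.09375: f = -0.1483 < 0 → [-2.125, -2.09375]
midpoint -2.109375: f = -0.005 < 0 → [-2.125, -2.109375]
midpoint -2.1171875: f = 0.0668 > 0 → [-2.1171875, -2.109375]

-2.1171875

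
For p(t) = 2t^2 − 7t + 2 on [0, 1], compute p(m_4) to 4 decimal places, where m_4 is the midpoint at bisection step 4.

0.0078

t = 0.5 gives p = -1, negative; keep [0, 0.5]
t = 0.25 gives p = 0.375, positive; keep [0.25, 0.5]
t = 0.375 gives p = -0.34375, negative; keep [0.25, 0.375]
t = 0.3125 gives p = 0.0078, positive; keep [0.3125, 0.375]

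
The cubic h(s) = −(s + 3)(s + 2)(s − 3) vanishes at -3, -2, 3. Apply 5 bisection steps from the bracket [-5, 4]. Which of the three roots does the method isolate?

3

m = -0.5, h(m) = 13.125 (+); new bracket [-0.5, 4]
m = 1.75, h(m) = 22.265625 (+); new bracket [1.75, 4]
m = 2.875, h(m) = 3.580078 (+); new bracket [2.875, 4]
m = 3.4375, h(m) = -15.3142 (−); new bracket [2.875, 3.4375]
m = 3.15625, h(m) = -4.9599 (−); new bracket [2.875, 3.15625]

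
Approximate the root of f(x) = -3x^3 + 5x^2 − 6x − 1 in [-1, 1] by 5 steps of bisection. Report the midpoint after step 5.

f(0) = -1 < 0, so the root lies in [-1, 0]
f(-0.5) = 3.625 > 0, so the root lies in [-0.5, 0]
f(-0.25) = 0.859375 > 0, so the root lies in [-0.25, 0]
f(-0.125) = -0.166 < 0, so the root lies in [-0.25, -0.125]
f(-0.1875) = 0.3206 > 0, so the root lies in [-0.1875, -0.125]

-0.1875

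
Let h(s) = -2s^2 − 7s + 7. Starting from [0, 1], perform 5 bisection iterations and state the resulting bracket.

[0.78125, 0.8125]

midpoint 0.5: h = 3 > 0 → [0.5, 1]
midpoint 0.75: h = 0.625 > 0 → [0.75, 1]
midpoint 0.875: h = -0.65625 < 0 → [0.75, 0.875]
midpoint 0.8125: h = -0.0078 < 0 → [0.75, 0.8125]
midpoint 0.78125: h = 0.3105 > 0 → [0.78125, 0.8125]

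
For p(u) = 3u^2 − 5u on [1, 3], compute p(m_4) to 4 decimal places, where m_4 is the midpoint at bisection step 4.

-0.2031

u = 2 gives p = 2, positive; keep [1, 2]
u = 1.5 gives p = -0.75, negative; keep [1.5, 2]
u = 1.75 gives p = 0.4375, positive; keep [1.5, 1.75]
u = 1.625 gives p = -0.2031, negative; keep [1.625, 1.75]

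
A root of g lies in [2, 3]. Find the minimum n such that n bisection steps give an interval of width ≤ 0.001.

10

Width after n steps is 1/2^n. Need 2^n ≥ 1/0.001 = 1000.
2^9 = 512 < 1000 ≤ 2^10 = 1024, so n = 10.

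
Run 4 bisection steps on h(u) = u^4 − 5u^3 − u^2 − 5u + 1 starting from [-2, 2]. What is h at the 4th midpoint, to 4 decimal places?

h(0) = 1 > 0, so the root lies in [0, 2]
h(1) = -9 < 0, so the root lies in [0, 1]
h(0.5) = -2.3125 < 0, so the root lies in [0, 0.5]
h(0.25) = -0.3867 < 0, so the root lies in [0, 0.25]

-0.3867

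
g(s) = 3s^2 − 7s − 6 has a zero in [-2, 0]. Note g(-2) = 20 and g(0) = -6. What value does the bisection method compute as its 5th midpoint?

s = -1 gives g = 4, positive; keep [-1, 0]
s = -0.5 gives g = -1.75, negative; keep [-1, -0.5]
s = -0.75 gives g = 0.9375, positive; keep [-0.75, -0.5]
s = -0.625 gives g = -0.4531, negative; keep [-0.75, -0.625]
s = -0.6875 gives g = 0.2305, positive; keep [-0.6875, -0.625]

-0.6875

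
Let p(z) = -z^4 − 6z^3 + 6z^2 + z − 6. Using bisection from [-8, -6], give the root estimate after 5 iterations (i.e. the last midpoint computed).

z = -7 gives p = -62, negative; keep [-7, -6]
z = -6.5 gives p = 103.6875, positive; keep [-7, -6.5]
z = -6.75 gives p = 29.964844, positive; keep [-7, -6.75]
z = -6.875 gives p = -13.6135, negative; keep [-6.875, -6.75]
z = -6.8125 gives p = 8.761, positive; keep [-6.875, -6.8125]

-6.8125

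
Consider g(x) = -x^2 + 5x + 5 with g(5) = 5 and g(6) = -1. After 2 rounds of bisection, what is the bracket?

[5.75, 6]

x = 5.5 gives g = 2.25, positive; keep [5.5, 6]
x = 5.75 gives g = 0.6875, positive; keep [5.75, 6]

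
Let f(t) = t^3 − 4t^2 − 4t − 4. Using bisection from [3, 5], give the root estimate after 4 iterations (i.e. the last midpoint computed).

midpoint 4: f = -20 < 0 → [4, 5]
midpoint 4.5: f = -11.875 < 0 → [4.5, 5]
midpoint 4.75: f = -6.078125 < 0 → [4.75, 5]
midpoint 4.875: f = -2.7051 < 0 → [4.875, 5]

4.875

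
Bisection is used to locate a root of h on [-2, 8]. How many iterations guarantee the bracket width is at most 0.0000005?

25

Width after n steps is 10/2^n. Need 2^n ≥ 10/0.0000005 = 20000000.
2^24 = 16777216 < 20000000 ≤ 2^25 = 33554432, so n = 25.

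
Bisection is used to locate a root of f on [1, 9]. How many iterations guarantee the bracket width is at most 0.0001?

17

Width after n steps is 8/2^n. Need 2^n ≥ 8/0.0001 = 80000.
2^16 = 65536 < 80000 ≤ 2^17 = 131072, so n = 17.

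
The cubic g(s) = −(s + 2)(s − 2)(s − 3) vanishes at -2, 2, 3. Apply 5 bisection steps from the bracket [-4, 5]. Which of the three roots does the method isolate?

midpoint 0.5: g = -9.375 < 0 → [-4, 0.5]
midpoint -1.75: g = -4.453125 < 0 → [-4, -1.75]
midpoint -2.875: g = 25.060547 > 0 → [-2.875, -1.75]
midpoint -2.3125: g = 7.1594 > 0 → [-2.3125, -1.75]
midpoint -2.03125: g = 0.6338 > 0 → [-2.03125, -1.75]

-2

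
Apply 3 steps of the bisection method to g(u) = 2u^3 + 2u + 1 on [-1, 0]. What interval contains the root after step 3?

[-0.5, -0.375]

g(-0.5) = -0.25 < 0, so the root lies in [-0.5, 0]
g(-0.25) = 0.46875 > 0, so the root lies in [-0.5, -0.25]
g(-0.375) = 0.144531 > 0, so the root lies in [-0.5, -0.375]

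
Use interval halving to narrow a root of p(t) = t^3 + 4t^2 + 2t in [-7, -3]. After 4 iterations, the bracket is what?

p(-5) = -35 < 0, so the root lies in [-5, -3]
p(-4) = -8 < 0, so the root lies in [-4, -3]
p(-3.5) = -0.875 < 0, so the root lies in [-3.5, -3]
p(-3.25) = 1.4219 > 0, so the root lies in [-3.5, -3.25]

[-3.5, -3.25]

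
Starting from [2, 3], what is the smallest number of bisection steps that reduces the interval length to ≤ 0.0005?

11

Width after n steps is 1/2^n. Need 2^n ≥ 1/0.0005 = 2000.
2^10 = 1024 < 2000 ≤ 2^11 = 2048, so n = 11.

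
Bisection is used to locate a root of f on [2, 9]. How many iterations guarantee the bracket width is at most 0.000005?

21

Width after n steps is 7/2^n. Need 2^n ≥ 7/0.000005 = 1400000.
2^20 = 1048576 < 1400000 ≤ 2^21 = 2097152, so n = 21.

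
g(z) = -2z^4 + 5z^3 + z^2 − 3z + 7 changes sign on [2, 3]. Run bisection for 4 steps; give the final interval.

m = 2.5, g(m) = 5.75 (+); new bracket [2.5, 3]
m = 2.75, g(m) = -4.085938 (−); new bracket [2.5, 2.75]
m = 2.625, g(m) = 1.493652 (+); new bracket [2.625, 2.75]
m = 2.6875, g(m) = -1.1189 (−); new bracket [2.625, 2.6875]

[2.625, 2.6875]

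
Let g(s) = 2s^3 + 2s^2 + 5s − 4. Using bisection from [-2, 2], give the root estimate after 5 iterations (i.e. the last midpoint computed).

0.625

s = 0 gives g = -4, negative; keep [0, 2]
s = 1 gives g = 5, positive; keep [0, 1]
s = 0.5 gives g = -0.75, negative; keep [0.5, 1]
s = 0.75 gives g = 1.7188, positive; keep [0.5, 0.75]
s = 0.625 gives g = 0.3945, positive; keep [0.5, 0.625]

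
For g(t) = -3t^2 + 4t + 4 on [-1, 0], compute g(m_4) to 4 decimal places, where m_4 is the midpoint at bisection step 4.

m = -0.5, g(m) = 1.25 (+); new bracket [-1, -0.5]
m = -0.75, g(m) = -0.6875 (−); new bracket [-0.75, -0.5]
m = -0.625, g(m) = 0.328125 (+); new bracket [-0.75, -0.625]
m = -0.6875, g(m) = -0.168 (−); new bracket [-0.6875, -0.625]

-0.1680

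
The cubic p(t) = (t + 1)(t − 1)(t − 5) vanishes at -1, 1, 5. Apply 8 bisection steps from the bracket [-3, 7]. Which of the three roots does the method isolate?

5

p(2) = -9 < 0, so the root lies in [2, 7]
p(4.5) = -9.625 < 0, so the root lies in [4.5, 7]
p(5.75) = 24.046875 > 0, so the root lies in [4.5, 5.75]
p(5.125) = 3.1582 > 0, so the root lies in [4.5, 5.125]
p(4.8125) = -4.155 < 0, so the root lies in [4.8125, 5.125]
p(4.96875) = -0.7403 < 0, so the root lies in [4.96875, 5.125]
p(5.046875) = 1.1471 > 0, so the root lies in [4.96875, 5.046875]
p(5.0078125) = 0.1881 > 0, so the root lies in [4.96875, 5.0078125]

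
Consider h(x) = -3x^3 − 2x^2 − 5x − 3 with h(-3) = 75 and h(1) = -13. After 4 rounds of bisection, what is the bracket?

m = -1, h(m) = 3 (+); new bracket [-1, 1]
m = 0, h(m) = -3 (−); new bracket [-1, 0]
m = -0.5, h(m) = -0.625 (−); new bracket [-1, -0.5]
m = -0.75, h(m) = 0.8906 (+); new bracket [-0.75, -0.5]

[-0.75, -0.5]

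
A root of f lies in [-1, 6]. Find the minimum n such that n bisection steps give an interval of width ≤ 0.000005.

Width after n steps is 7/2^n. Need 2^n ≥ 7/0.000005 = 1400000.
2^20 = 1048576 < 1400000 ≤ 2^21 = 2097152, so n = 21.

21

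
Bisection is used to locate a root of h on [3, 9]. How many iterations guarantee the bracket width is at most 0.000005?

21

Width after n steps is 6/2^n. Need 2^n ≥ 6/0.000005 = 1200000.
2^20 = 1048576 < 1200000 ≤ 2^21 = 2097152, so n = 21.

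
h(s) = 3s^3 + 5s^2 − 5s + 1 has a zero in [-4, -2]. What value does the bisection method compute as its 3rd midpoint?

-2.25

midpoint -3: h = -20 < 0 → [-3, -2]
midpoint -2.5: h = -2.125 < 0 → [-2.5, -2]
midpoint -2.25: h = 3.390625 > 0 → [-2.5, -2.25]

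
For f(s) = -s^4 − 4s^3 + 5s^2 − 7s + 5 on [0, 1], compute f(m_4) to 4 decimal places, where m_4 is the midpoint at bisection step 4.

0.0320

midpoint 0.5: f = 2.1875 > 0 → [0.5, 1]
midpoint 0.75: f = 0.558594 > 0 → [0.75, 1]
midpoint 0.875: f = -0.562744 < 0 → [0.75, 0.875]
midpoint 0.8125: f = 0.032 > 0 → [0.8125, 0.875]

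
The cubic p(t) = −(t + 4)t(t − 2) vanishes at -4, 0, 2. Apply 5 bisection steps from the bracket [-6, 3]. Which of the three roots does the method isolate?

-4

midpoint -1.5: p = -13.125 < 0 → [-6, -1.5]
midpoint -3.75: p = -5.390625 < 0 → [-6, -3.75]
midpoint -4.875: p = 29.326172 > 0 → [-4.875, -3.75]
midpoint -4.3125: p = 8.5071 > 0 → [-4.3125, -3.75]
midpoint -4.03125: p = 0.7598 > 0 → [-4.03125, -3.75]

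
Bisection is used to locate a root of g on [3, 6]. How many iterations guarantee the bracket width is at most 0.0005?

Width after n steps is 3/2^n. Need 2^n ≥ 3/0.0005 = 6000.
2^12 = 4096 < 6000 ≤ 2^13 = 8192, so n = 13.

13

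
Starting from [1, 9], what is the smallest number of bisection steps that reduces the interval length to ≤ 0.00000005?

28

Width after n steps is 8/2^n. Need 2^n ≥ 8/0.00000005 = 160000000.
2^27 = 134217728 < 160000000 ≤ 2^28 = 268435456, so n = 28.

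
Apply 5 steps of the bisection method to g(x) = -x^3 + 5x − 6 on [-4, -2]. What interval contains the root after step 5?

m = -3, g(m) = 6 (+); new bracket [-3, -2]
m = -2.5, g(m) = -2.875 (−); new bracket [-3, -2.5]
m = -2.75, g(m) = 1.046875 (+); new bracket [-2.75, -2.5]
m = -2.625, g(m) = -1.0371 (−); new bracket [-2.75, -2.625]
m = -2.6875, g(m) = -0.0266 (−); new bracket [-2.75, -2.6875]

[-2.75, -2.6875]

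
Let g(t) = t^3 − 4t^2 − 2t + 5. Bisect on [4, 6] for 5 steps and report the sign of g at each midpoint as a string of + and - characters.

+++--

midpoint 5: g = 20 > 0 → [4, 5]
midpoint 4.5: g = 6.125 > 0 → [4, 4.5]
midpoint 4.25: g = 1.015625 > 0 → [4, 4.25]
midpoint 4.125: g = -1.123 < 0 → [4.125, 4.25]
midpoint 4.1875: g = -0.0872 < 0 → [4.1875, 4.25]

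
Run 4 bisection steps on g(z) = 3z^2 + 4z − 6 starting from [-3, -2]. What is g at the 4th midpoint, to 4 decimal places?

-0.3945

z = -2.5 gives g = 2.75, positive; keep [-2.5, -2]
z = -2.25 gives g = 0.1875, positive; keep [-2.25, -2]
z = -2.125 gives g = -0.953125, negative; keep [-2.25, -2.125]
z = -2.1875 gives g = -0.3945, negative; keep [-2.25, -2.1875]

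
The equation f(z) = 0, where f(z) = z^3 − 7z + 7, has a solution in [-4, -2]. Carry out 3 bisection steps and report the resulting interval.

midpoint -3: f = 1 > 0 → [-4, -3]
midpoint -3.5: f = -11.375 < 0 → [-3.5, -3]
midpoint -3.25: f = -4.578125 < 0 → [-3.25, -3]

[-3.25, -3]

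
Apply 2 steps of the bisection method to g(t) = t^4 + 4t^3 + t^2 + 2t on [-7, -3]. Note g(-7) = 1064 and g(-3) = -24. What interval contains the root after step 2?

[-4, -3]

midpoint -5: g = 140 > 0 → [-5, -3]
midpoint -4: g = 8 > 0 → [-4, -3]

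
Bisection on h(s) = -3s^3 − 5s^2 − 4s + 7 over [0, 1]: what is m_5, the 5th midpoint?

midpoint 0.5: h = 3.375 > 0 → [0.5, 1]
midpoint 0.75: h = -0.078125 < 0 → [0.5, 0.75]
midpoint 0.625: h = 1.814453 > 0 → [0.625, 0.75]
midpoint 0.6875: h = 0.9119 > 0 → [0.6875, 0.75]
midpoint 0.71875: h = 0.4281 > 0 → [0.71875, 0.75]

0.71875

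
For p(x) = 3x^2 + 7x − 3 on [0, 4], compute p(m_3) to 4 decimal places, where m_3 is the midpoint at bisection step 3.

midpoint 2: p = 23 > 0 → [0, 2]
midpoint 1: p = 7 > 0 → [0, 1]
midpoint 0.5: p = 1.25 > 0 → [0, 0.5]

1.2500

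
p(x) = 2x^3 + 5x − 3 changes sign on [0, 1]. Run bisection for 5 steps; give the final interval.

[0.53125, 0.5625]

x = 0.5 gives p = -0.25, negative; keep [0.5, 1]
x = 0.75 gives p = 1.59375, positive; keep [0.5, 0.75]
x = 0.625 gives p = 0.613281, positive; keep [0.5, 0.625]
x = 0.5625 gives p = 0.1685, positive; keep [0.5, 0.5625]
x = 0.53125 gives p = -0.0439, negative; keep [0.53125, 0.5625]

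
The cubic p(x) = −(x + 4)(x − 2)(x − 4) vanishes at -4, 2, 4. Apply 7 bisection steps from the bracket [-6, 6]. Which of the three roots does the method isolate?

midpoint 0: p = -32 < 0 → [-6, 0]
midpoint -3: p = -35 < 0 → [-6, -3]
midpoint -4.5: p = 27.625 > 0 → [-4.5, -3]
midpoint -3.75: p = -11.1406 < 0 → [-4.5, -3.75]
midpoint -4.125: p = 6.2207 > 0 → [-4.125, -3.75]
midpoint -3.9375: p = -2.9456 < 0 → [-4.125, -3.9375]
midpoint -4.03125: p = 1.5137 > 0 → [-4.03125, -3.9375]

-4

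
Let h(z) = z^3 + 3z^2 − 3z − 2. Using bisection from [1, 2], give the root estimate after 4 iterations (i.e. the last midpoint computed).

midpoint 1.5: h = 3.625 > 0 → [1, 1.5]
midpoint 1.25: h = 0.890625 > 0 → [1, 1.25]
midpoint 1.125: h = -0.154297 < 0 → [1.125, 1.25]
midpoint 1.1875: h = 0.3425 > 0 → [1.125, 1.1875]

1.1875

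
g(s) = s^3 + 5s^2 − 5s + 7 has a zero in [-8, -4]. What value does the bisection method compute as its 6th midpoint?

midpoint -6: g = 1 > 0 → [-8, -6]
midpoint -7: g = -56 < 0 → [-7, -6]
midpoint -6.5: g = -23.875 < 0 → [-6.5, -6]
midpoint -6.25: g = -10.5781 < 0 → [-6.25, -6]
midpoint -6.125: g = -4.5801 < 0 → [-6.125, -6]
midpoint -6.0625: g = -1.7385 < 0 → [-6.0625, -6]

-6.0625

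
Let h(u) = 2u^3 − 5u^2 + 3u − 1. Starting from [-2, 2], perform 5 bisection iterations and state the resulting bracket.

[1.75, 1.875]

u = 0 gives h = -1, negative; keep [0, 2]
u = 1 gives h = -1, negative; keep [1, 2]
u = 1.5 gives h = -1, negative; keep [1.5, 2]
u = 1.75 gives h = -0.3438, negative; keep [1.75, 2]
u = 1.875 gives h = 0.2305, positive; keep [1.75, 1.875]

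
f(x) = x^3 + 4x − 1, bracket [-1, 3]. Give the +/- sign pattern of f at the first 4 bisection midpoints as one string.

+-++

m = 1, f(m) = 4 (+); new bracket [-1, 1]
m = 0, f(m) = -1 (−); new bracket [0, 1]
m = 0.5, f(m) = 1.125 (+); new bracket [0, 0.5]
m = 0.25, f(m) = 0.0156 (+); new bracket [0, 0.25]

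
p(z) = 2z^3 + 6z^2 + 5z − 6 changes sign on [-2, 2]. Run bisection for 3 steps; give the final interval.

[0.5, 1]

midpoint 0: p = -6 < 0 → [0, 2]
midpoint 1: p = 7 > 0 → [0, 1]
midpoint 0.5: p = -1.75 < 0 → [0.5, 1]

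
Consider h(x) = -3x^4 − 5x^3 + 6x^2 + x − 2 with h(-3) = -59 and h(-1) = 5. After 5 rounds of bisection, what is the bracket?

[-2.4375, -2.375]

h(-2) = 12 > 0, so the root lies in [-3, -2]
h(-2.5) = -6.0625 < 0, so the root lies in [-2.5, -2]
h(-2.25) = 6.191406 > 0, so the root lies in [-2.5, -2.25]
h(-2.375) = 1.0012 > 0, so the root lies in [-2.5, -2.375]
h(-2.4375) = -2.2791 < 0, so the root lies in [-2.4375, -2.375]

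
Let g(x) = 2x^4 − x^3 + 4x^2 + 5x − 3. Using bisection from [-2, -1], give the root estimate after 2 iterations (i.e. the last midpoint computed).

g(-1.5) = 12 > 0, so the root lies in [-1.5, -1]
g(-1.25) = 3.835938 > 0, so the root lies in [-1.25, -1]

-1.25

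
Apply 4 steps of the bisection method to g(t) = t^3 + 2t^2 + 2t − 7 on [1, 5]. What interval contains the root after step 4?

[1, 1.25]

m = 3, g(m) = 44 (+); new bracket [1, 3]
m = 2, g(m) = 13 (+); new bracket [1, 2]
m = 1.5, g(m) = 3.875 (+); new bracket [1, 1.5]
m = 1.25, g(m) = 0.5781 (+); new bracket [1, 1.25]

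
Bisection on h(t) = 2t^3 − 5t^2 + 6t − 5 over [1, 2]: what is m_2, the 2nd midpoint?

midpoint 1.5: h = -0.5 < 0 → [1.5, 2]
midpoint 1.75: h = 0.90625 > 0 → [1.5, 1.75]

1.75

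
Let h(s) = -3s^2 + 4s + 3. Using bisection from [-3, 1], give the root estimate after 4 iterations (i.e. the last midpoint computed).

-0.75

m = -1, h(m) = -4 (−); new bracket [-1, 1]
m = 0, h(m) = 3 (+); new bracket [-1, 0]
m = -0.5, h(m) = 0.25 (+); new bracket [-1, -0.5]
m = -0.75, h(m) = -1.6875 (−); new bracket [-0.75, -0.5]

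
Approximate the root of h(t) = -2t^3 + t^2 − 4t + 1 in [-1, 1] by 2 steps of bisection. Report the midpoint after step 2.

m = 0, h(m) = 1 (+); new bracket [0, 1]
m = 0.5, h(m) = -1 (−); new bracket [0, 0.5]

0.5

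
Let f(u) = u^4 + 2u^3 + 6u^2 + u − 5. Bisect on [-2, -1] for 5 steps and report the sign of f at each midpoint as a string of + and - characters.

+++--

midpoint -1.5: f = 5.3125 > 0 → [-1.5, -1]
midpoint -1.25: f = 1.660156 > 0 → [-1.25, -1]
midpoint -1.125: f = 0.2229 > 0 → [-1.125, -1]
midpoint -1.0625: f = -0.4136 < 0 → [-1.125, -1.0625]
midpoint -1.09375: f = -0.1018 < 0 → [-1.125, -1.09375]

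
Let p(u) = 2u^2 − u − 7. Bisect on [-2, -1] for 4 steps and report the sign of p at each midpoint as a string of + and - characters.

p(-1.5) = -1 < 0, so the root lies in [-2, -1.5]
p(-1.75) = 0.875 > 0, so the root lies in [-1.75, -1.5]
p(-1.625) = -0.09375 < 0, so the root lies in [-1.75, -1.625]
p(-1.6875) = 0.3828 > 0, so the root lies in [-1.6875, -1.625]

-+-+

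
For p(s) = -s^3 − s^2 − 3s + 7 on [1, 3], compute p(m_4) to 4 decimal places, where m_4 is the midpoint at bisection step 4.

0.9355

midpoint 2: p = -11 < 0 → [1, 2]
midpoint 1.5: p = -3.125 < 0 → [1, 1.5]
midpoint 1.25: p = -0.265625 < 0 → [1, 1.25]
midpoint 1.125: p = 0.9355 > 0 → [1.125, 1.25]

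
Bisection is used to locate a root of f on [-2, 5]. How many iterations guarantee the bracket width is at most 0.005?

Width after n steps is 7/2^n. Need 2^n ≥ 7/0.005 = 1400.
2^10 = 1024 < 1400 ≤ 2^11 = 2048, so n = 11.

11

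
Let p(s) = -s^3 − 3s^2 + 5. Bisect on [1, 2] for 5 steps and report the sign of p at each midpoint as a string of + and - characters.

midpoint 1.5: p = -5.125 < 0 → [1, 1.5]
midpoint 1.25: p = -1.640625 < 0 → [1, 1.25]
midpoint 1.125: p = -0.220703 < 0 → [1, 1.125]
midpoint 1.0625: p = 0.4138 > 0 → [1.0625, 1.125]
midpoint 1.09375: p = 0.1027 > 0 → [1.09375, 1.125]

---++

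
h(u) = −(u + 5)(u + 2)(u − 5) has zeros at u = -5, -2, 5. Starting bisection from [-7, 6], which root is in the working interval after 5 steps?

5

h(-0.5) = 37.125 > 0, so the root lies in [-0.5, 6]
h(2.75) = 82.828125 > 0, so the root lies in [2.75, 6]
h(4.375) = 37.353516 > 0, so the root lies in [4.375, 6]
h(5.1875) = -13.7292 < 0, so the root lies in [4.375, 5.1875]
h(4.78125) = 14.5095 > 0, so the root lies in [4.78125, 5.1875]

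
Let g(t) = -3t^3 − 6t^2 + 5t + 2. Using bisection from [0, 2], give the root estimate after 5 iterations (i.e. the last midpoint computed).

m = 1, g(m) = -2 (−); new bracket [0, 1]
m = 0.5, g(m) = 2.625 (+); new bracket [0.5, 1]
m = 0.75, g(m) = 1.109375 (+); new bracket [0.75, 1]
m = 0.875, g(m) = -0.2285 (−); new bracket [0.75, 0.875]
m = 0.8125, g(m) = 0.4924 (+); new bracket [0.8125, 0.875]

0.8125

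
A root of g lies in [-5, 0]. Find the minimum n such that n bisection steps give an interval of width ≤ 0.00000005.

Width after n steps is 5/2^n. Need 2^n ≥ 5/0.00000005 = 100000000.
2^26 = 67108864 < 100000000 ≤ 2^27 = 134217728, so n = 27.

27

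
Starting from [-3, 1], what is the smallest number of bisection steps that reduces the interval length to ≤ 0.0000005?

Width after n steps is 4/2^n. Need 2^n ≥ 4/0.0000005 = 8000000.
2^22 = 4194304 < 8000000 ≤ 2^23 = 8388608, so n = 23.

23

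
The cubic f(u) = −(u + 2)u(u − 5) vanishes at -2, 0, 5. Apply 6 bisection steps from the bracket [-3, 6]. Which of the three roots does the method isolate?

f(1.5) = 18.375 > 0, so the root lies in [1.5, 6]
f(3.75) = 26.953125 > 0, so the root lies in [3.75, 6]
f(4.875) = 4.189453 > 0, so the root lies in [4.875, 6]
f(5.4375) = -17.6931 < 0, so the root lies in [4.875, 5.4375]
f(5.15625) = -5.7655 < 0, so the root lies in [4.875, 5.15625]
f(5.015625) = -0.5498 < 0, so the root lies in [4.875, 5.015625]

5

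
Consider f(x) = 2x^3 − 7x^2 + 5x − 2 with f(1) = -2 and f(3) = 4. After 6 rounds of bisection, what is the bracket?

x = 2 gives f = -4, negative; keep [2, 3]
x = 2.5 gives f = -2, negative; keep [2.5, 3]
x = 2.75 gives f = 0.40625, positive; keep [2.5, 2.75]
x = 2.625 gives f = -0.9336, negative; keep [2.625, 2.75]
x = 2.6875 gives f = -0.2993, negative; keep [2.6875, 2.75]
x = 2.71875 gives f = 0.0444, positive; keep [2.6875, 2.71875]

[2.6875, 2.71875]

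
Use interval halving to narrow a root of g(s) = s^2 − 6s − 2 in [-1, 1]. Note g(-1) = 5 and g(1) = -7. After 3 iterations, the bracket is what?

[-0.5, -0.25]

m = 0, g(m) = -2 (−); new bracket [-1, 0]
m = -0.5, g(m) = 1.25 (+); new bracket [-0.5, 0]
m = -0.25, g(m) = -0.4375 (−); new bracket [-0.5, -0.25]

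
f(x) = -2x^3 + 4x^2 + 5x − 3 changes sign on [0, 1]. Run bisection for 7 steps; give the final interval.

[0.4609375, 0.46875]

x = 0.5 gives f = 0.25, positive; keep [0, 0.5]
x = 0.25 gives f = -1.53125, negative; keep [0.25, 0.5]
x = 0.375 gives f = -0.667969, negative; keep [0.375, 0.5]
x = 0.4375 gives f = -0.2144, negative; keep [0.4375, 0.5]
x = 0.46875 gives f = 0.0167, positive; keep [0.4375, 0.46875]
x = 0.453125 gives f = -0.0992, negative; keep [0.453125, 0.46875]
x = 0.4609375 gives f = -0.0413, negative; keep [0.4609375, 0.46875]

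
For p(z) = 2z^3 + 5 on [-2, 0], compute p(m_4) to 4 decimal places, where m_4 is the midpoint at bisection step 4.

midpoint -1: p = 3 > 0 → [-2, -1]
midpoint -1.5: p = -1.75 < 0 → [-1.5, -1]
midpoint -1.25: p = 1.09375 > 0 → [-1.5, -1.25]
midpoint -1.375: p = -0.1992 < 0 → [-1.375, -1.25]

-0.1992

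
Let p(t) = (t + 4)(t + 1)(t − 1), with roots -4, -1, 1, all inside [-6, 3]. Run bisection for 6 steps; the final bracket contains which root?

-4

m = -1.5, p(m) = 3.125 (+); new bracket [-6, -1.5]
m = -3.75, p(m) = 3.265625 (+); new bracket [-6, -3.75]
m = -4.875, p(m) = -19.919922 (−); new bracket [-4.875, -3.75]
m = -4.3125, p(m) = -5.4993 (−); new bracket [-4.3125, -3.75]
m = -4.03125, p(m) = -0.4766 (−); new bracket [-4.03125, -3.75]
m = -3.890625, p(m) = 1.5462 (+); new bracket [-4.03125, -3.890625]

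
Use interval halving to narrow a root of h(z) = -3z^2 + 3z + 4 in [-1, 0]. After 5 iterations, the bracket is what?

[-0.78125, -0.75]

m = -0.5, h(m) = 1.75 (+); new bracket [-1, -0.5]
m = -0.75, h(m) = 0.0625 (+); new bracket [-1, -0.75]
m = -0.875, h(m) = -0.921875 (−); new bracket [-0.875, -0.75]
m = -0.8125, h(m) = -0.418 (−); new bracket [-0.8125, -0.75]
m = -0.78125, h(m) = -0.1748 (−); new bracket [-0.78125, -0.75]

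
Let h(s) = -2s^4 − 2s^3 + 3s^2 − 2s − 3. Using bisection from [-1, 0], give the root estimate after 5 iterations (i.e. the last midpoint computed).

-0.71875

h(-0.5) = -1.125 < 0, so the root lies in [-1, -0.5]
h(-0.75) = 0.398438 > 0, so the root lies in [-0.75, -0.5]
h(-0.625) = -0.39502 < 0, so the root lies in [-0.75, -0.625]
h(-0.6875) = -0.0039 < 0, so the root lies in [-0.75, -0.6875]
h(-0.71875) = 0.1962 > 0, so the root lies in [-0.71875, -0.6875]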